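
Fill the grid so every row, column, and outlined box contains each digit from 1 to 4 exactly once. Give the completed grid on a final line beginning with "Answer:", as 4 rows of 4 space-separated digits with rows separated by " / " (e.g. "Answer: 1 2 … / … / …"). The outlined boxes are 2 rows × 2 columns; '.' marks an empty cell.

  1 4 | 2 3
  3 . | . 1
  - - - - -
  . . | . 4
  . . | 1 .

Step 1. [r3c1∈{2}] r3c1 has the single candidate 2, so r3c1=2.
Step 2. [r4c2∈{3}] only 3 remains possible at r4c2. So r4c2=3.
Step 3. [r3c3∈{3}] r3c3 is down to just 3. So r3c3=3.
Step 4. [r2c2∈{2}] r2c2's peers cover all but 2 ⇒ r2c2=2.
Step 5. [r3c2∈{1}] r3c2 is down to just 1, so r3c2=1.
Step 6. [r4c1∈{4}] r4c1's peers cover all but 4. So r4c1=4.
Step 7. [r2c3∈{4}] r2c3 is down to just 4. So r2c3=4.
Step 8. [r4c4∈{2}] r4c4 is down to just 2. So r4c4=2.

Answer: 1 4 2 3 / 3 2 4 1 / 2 1 3 4 / 4 3 1 2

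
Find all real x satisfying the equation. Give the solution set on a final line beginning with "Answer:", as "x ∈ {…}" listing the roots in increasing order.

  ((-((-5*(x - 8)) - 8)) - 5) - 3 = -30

Step 1. [((-((-5*(x - 8)) - 8)) - 5) - 3 = -30] -3 is outermost — add 3 both sides ⇒ sub: (-((-5*(x - 8)) - 8)) - 5 = -27.
Step 2. [(-((-5*(x - 8)) - 8)) - 5 = -27] add 5: x sits inside (… - 5) ⇒ sub: -((-5*(x - 8)) - 8) = -22.
Step 3. [-((-5*(x - 8)) - 8) = -22] flip signs both sides, so neg: (-5*(x - 8)) - 8 = 22.
Step 4. [(-5*(x - 8)) - 8 = 22] 8 comes off first (add 8) ⇒ sub: -5*(x - 8) = 30.
Step 5. [-5*(x - 8) = 30] leading coefficient -5: divide by -5, so div: x - 8 = -6.
Step 6. [x - 8 = -6] peel the -8: add 8 from each side. So sub: x = 2.

Answer: x ∈ {2}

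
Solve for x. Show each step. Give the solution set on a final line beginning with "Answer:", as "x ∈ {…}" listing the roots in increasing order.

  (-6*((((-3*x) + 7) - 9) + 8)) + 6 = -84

Step 1. [(-6*((((-3*x) + 7) - 9) + 8)) + 6 = -84] the outer +6 inverts by subtracting 6, so sub: -6*((((-3*x) + 7) - 9) + 8) = -90.
Step 2. [-6*((((-3*x) + 7) - 9) + 8) = -90] leading coefficient -6: divide by -6, so div: (((-3*x) + 7) - 9) + 8 = 15.
Step 3. [(((-3*x) + 7) - 9) + 8 = 15] +8 is outermost — subtract 8 both sides, so sub: ((-3*x) + 7) - 9 = 7.
Step 4. [((-3*x) + 7) - 9 = 7] -9 is outermost — add 9 both sides ⇒ sub: (-3*x) + 7 = 16.
Step 5. [(-3*x) + 7 = 16] peel the +7: subtract 7 from each side. So sub: -3*x = 9.
Step 6. [-3*x = 9] LHS = -3·(…); ÷-3 both sides, so div: x = -3.

Answer: x ∈ {-3}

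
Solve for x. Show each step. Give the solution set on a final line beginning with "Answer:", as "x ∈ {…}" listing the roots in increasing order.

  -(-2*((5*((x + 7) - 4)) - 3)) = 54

Step 1. [-(-2*((5*((x + 7) - 4)) - 3)) = 54] LHS negated; negate both sides. So neg: -2*((5*((x + 7) - 4)) - 3) = -54.
Step 2. [-2*((5*((x + 7) - 4)) - 3) = -54] leading coefficient -2: divide by -2 ⇒ div: (5*((x + 7) - 4)) - 3 = 27.
Step 3. [(5*((x + 7) - 4)) - 3 = 27] the outer -3 inverts by adding 3. So sub: 5*((x + 7) - 4) = 30.
Step 4. [5*((x + 7) - 4) = 30] divide by the outer 5, so div: (x + 7) - 4 = 6.
Step 5. [(x + 7) - 4 = 6] 4 comes off first (add 4). So sub: x + 7 = 10.
Step 6. [x + 7 = 10] subtract 7: x sits inside (… + 7) ⇒ sub: x = 3.

Answer: x ∈ {3}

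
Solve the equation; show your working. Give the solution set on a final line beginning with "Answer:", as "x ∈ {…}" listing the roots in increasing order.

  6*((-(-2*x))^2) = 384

Step 1. [6*((-(-2*x))^2) = 384] LHS = 6·(…); ÷6 both sides. So div: (-(-2*x))^2 = 64.
Step 2. [(-(-2*x))^2 = 64] √ both sides: 64 ≥ 0 gives two branches. So sqrt: -(-2*x) = 8 or -8.
Step 3. [-(-2*x) = 8 or -8] flip signs both sides, so neg: -2*x = -8 or 8.
Step 4. [-2*x = -8 or 8] LHS = -2·(…); ÷-2 both sides, so div: x = 4 or -4.

Answer: x ∈ {-4, 4}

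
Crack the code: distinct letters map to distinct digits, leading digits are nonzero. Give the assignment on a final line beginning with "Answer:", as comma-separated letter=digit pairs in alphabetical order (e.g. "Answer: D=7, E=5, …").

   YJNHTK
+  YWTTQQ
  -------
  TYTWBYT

Step 1. [col 1: K + Q ≡ T (mod 10)] several values work for Q in column 1 (K + Q ≡ T (mod 10), carry-in 0); try Q=7. So Q=7.
Step 2. [col 1: K + Q ≡ T (mod 10)] column 1 (K + Q ≡ T (mod 10), carry-in 0) doesn't pin T yet; pick T=1 and continue, so T=1.
Step 3. [col 1: K + Q ≡ T (mod 10)] from column 1 (Q=7, T=1, carry-in 0, digits 1,7 already taken and all letters distinct): K must equal 4 ⇒ K=4.
Step 4. [col 2: T + Q ≡ Y (mod 10)] from column 2 (T=1, Q=7, carry-in 1, digits 1,4,7 already taken and all letters distinct): Y must equal 9 ⇒ Y=9.
Step 5. [col 3: H + T ≡ B (mod 10)] H=5 is one option consistent with column 3 (H + T ≡ B (mod 10), carry-in 0) — take it, so H=5.
Step 6. [col 3: H + T ≡ B (mod 10)] from column 3 (H=5, T=1, carry-in 0, digits 1,4,5,7,9 already taken and all letters distinct): B must equal 6. So B=6.
Step 7. [col 4: N + T ≡ W (mod 10)] column 4: given T=1, carry-in 0, and digits 1,4,5,6,7,9 already taken and all letters distinct, N+T≡W (mod 10) forces W=3. So W=3.
Step 8. [col 4: N + T ≡ W (mod 10)] column 4: given T=1, W=3, carry-in 0, and digits 1,3,4,5,6,7,9 already taken and all letters distinct, N+T≡W (mod 10) forces N=2. So N=2.
Step 9. [col 5: J + W ≡ T (mod 10)] in column 5 we have J+W≡T with carry-in 0; given W=3, T=1 and digits 1,2,3,4,5,6,7,9 already taken and all letters distinct, that pins J to 8. So J=8.

Answer: B=6, H=5, J=8, K=4, N=2, Q=7, T=1, W=3, Y=9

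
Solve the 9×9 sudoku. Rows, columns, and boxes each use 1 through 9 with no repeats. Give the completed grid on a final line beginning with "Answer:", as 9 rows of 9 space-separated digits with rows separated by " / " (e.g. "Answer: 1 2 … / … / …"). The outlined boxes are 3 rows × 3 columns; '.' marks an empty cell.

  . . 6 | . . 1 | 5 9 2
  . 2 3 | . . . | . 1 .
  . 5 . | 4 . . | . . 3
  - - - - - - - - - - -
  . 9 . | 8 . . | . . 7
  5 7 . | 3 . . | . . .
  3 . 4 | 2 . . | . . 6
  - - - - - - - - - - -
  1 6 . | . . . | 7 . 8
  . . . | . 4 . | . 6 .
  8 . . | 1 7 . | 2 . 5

Step 1. [r2c4∈{5,6,7,9}] 6 has one home in col 4: r2c4. So r2c4=6.
Step 2. [r8c6∈{2,3,5,8,9}] r8c6 is the only open cell in row 8 admitting 8 ⇒ r8c6=8.
Step 3. [r9c3∈{9}] nothing but 9 survives at r9c3 ⇒ r9c3=9.
Step 4. [r6c2∈{1,8}] col 2 places 1 nowhere but r6c2 ⇒ r6c2=1.
Step 5. [r4c3∈{2}] r4c3 has the single candidate 2 ⇒ r4c3=2.
Step 6. [r6c6∈{5,7,9}] in row 6, 7 fits only at r6c6 ⇒ r6c6=7.
Step 7. [r2c1∈{4,7,9}] across row 2, 7 lands solely at r2c1. So r2c1=7.
Step 8. [r7c3∈{5}] nothing but 5 survives at r7c3, so r7c3=5.
Step 9. [r7c8∈{3,4}] in row 7, 4 fits only at r7c8, so r7c8=4.
Step 10. [r9c8∈{3}] nothing but 3 survives at r9c8. So r9c8=3.
Step 11. [r5c3∈{8}] nothing but 8 survives at r5c3. So r5c3=8.
Step 12. [r7c6∈{2,3,9}] across col 6, 3 lands solely at r7c6 ⇒ r7c6=3.
Step 13. [r4c8∈{5}] r4c8 is down to just 5, so r4c8=5.
Step 14. [r4c7∈{1,3,4}] in row 4, 3 fits only at r4c7, so r4c7=3.
Step 15. [r2c6∈{5,9}] across col 6, 5 lands solely at r2c6. So r2c6=5.
Step 16. [r2c5∈{8,9}] row 2 places 9 nowhere but r2c5, so r2c5=9.
Step 17. [r5c6∈{4,6,9}] in col 6, 9 fits only at r5c6, so r5c6=9.
Step 18. [r2c7∈{4,8}] across row 2, 8 lands solely at r2c7, so r2c7=8.
Step 19. [r8c9∈{1,9}] r8c9 is the only open cell in col 9 admitting 9. So r8c9=9.
Step 20. [r5c5∈{1,6}] row 5 places 6 nowhere but r5c5 ⇒ r5c5=6.
Step 21. [r5c9∈{1,4}] col 9 places 1 nowhere but r5c9. So r5c9=1.
Step 22. [r1c2∈{4,8}] col 2 places 8 nowhere but r1c2, so r1c2=8.
Step 23. [r3c6∈{2}] r3c6 is down to just 2. So r3c6=2.
Step 24. [r7c4∈{9}] r7c4 has the single candidate 9 ⇒ r7c4=9.
Step 25. [r8c7∈{1}] r8c7 has the single candidate 1, so r8c7=1.
Step 26. [r8c4∈{5}] only 5 remains possible at r8c4 ⇒ r8c4=5.
Step 27. [r1c4∈{7}] r1c4's peers cover all but 7. So r1c4=7.
Step 28. [r4c6∈{4}] r4c6's peers cover all but 4. So r4c6=4.
Step 29. [r6c8∈{8}] r6c8's peers cover all but 8, so r6c8=8.
Step 30. [r3c8∈{7}] r3c8 has the single candidate 7. So r3c8=7.
Step 31. [r9c2∈{4}] r9c2 is down to just 4, so r9c2=4.
Step 32. [r3c7∈{6}] r3c7 is down to just 6. So r3c7=6.
Step 33. [r3c1∈{9}] r3c1 is down to just 9, so r3c1=9.
Step 34. [r8c2∈{3}] r8c2 is down to just 3 ⇒ r8c2=3.
Step 35. [r3c3∈{1}] r3c3 has the single candidate 1. So r3c3=1.
Step 36. [r5c7∈{4}] nothing but 4 survives at r5c7 ⇒ r5c7=4.
Step 37. [r4c1∈{6}] only 6 remains possible at r4c1, so r4c1=6.
Step 38. [r1c5∈{3}] r1c5 is down to just 3, so r1c5=3.
Step 39. [r7c5∈{2}] only 2 remains possible at r7c5. So r7c5=2.
Step 40. [r4c5∈{1}] r4c5 is down to just 1, so r4c5=1.
Step 41. [r8c3∈{7}] r8c3 is down to just 7 ⇒ r8c3=7.
Step 42. [r9c6∈{6}] only 6 remains possible at r9c6 ⇒ r9c6=6.
Step 43. [r1c1∈{4}] nothing but 4 survives at r1c1 ⇒ r1c1=4.
Step 44. [r6c5∈{5}] only 5 remains possible at r6c5, so r6c5=5.
Step 45. [r8c1∈{2}] r8c1 is down to just 2, so r8c1=2.
Step 46. [r3c5∈{8}] r3c5's peers cover all but 8, so r3c5=8.
Step 47. [r2c9∈{4}] only 4 remains possible at r2c9, so r2c9=4.
Step 48. [r6c7∈{9}] r6c7 is down to just 9 ⇒ r6c7=9.
Step 49. [r5c8∈{2}] r5c8 is down to just 2 ⇒ r5c8=2.

Answer: 4 8 6 7 3 1 5 9 2 / 7 2 3 6 9 5 8 1 4 / 9 5 1 4 8 2 6 7 3 / 6 9 2 8 1 4 3 5 7 / 5 7 8 3 6 9 4 2 1 / 3 1 4 2 5 7 9 8 6 / 1 6 5 9 2 3 7 4 8 / 2 3 7 5 4 8 1 6 9 / 8 4 9 1 7 6 2 3 5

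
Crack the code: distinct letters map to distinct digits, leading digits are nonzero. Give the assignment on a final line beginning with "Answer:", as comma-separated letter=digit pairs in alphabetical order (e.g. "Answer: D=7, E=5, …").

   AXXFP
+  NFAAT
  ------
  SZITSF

Step 1. [col 1: P + T ≡ F (mod 10)] several values work for F in column 1 (P + T ≡ F (mod 10), carry-in 0); try F=7. So F=7.
Step 2. [S] S is the leading digit of a 6-digit sum of two 5-digit numbers; the final carry is exactly 1 ⇒ S=1.
Step 3. [col 1: P + T ≡ F (mod 10)] several values work for T in column 1 (P + T ≡ F (mod 10), carry-in 0); try T=9. So T=9.
Step 4. [col 1: P + T ≡ F (mod 10)] column 1: given T=9, F=7, carry-in 0, and digits 1,7,9 already taken and all letters distinct, P+T≡F (mod 10) forces P=8, so P=8.
Step 5. [col 2: F + A ≡ S (mod 10)] column 2: given F=7, S=1, carry-in 1, and digits 1,7,8,9 already taken and all letters distinct, F+A≡S (mod 10) forces A=3 ⇒ A=3.
Step 6. [col 3: X + A ≡ T (mod 10)] column 3 reads X+A+carry(1)=T with A=3, T=9; with digits 1,3,7,8,9 already taken and all letters distinct, the only value for X is 5. So X=5.
Step 7. [col 4: X + F ≡ I (mod 10)] from column 4 (X=5, F=7, carry-in 0, digits 1,3,5,7,8,9 already taken and all letters distinct): I must equal 2 ⇒ I=2.
Step 8. [col 5: A + N ≡ Z (mod 10)] column 5 (A + N ≡ Z (mod 10), carry-in 1) doesn't pin N yet; pick N=6 and continue. So N=6.
Step 9. [col 5: A + N ≡ Z (mod 10)] in column 5 we have A+N≡Z with carry-in 1; given A=3, N=6 and digits 1,2,3,5,6,7,8,9 already taken and all letters distinct, that pins Z to 0, so Z=0.

Answer: A=3, F=7, I=2, N=6, P=8, S=1, T=9, X=5, Z=0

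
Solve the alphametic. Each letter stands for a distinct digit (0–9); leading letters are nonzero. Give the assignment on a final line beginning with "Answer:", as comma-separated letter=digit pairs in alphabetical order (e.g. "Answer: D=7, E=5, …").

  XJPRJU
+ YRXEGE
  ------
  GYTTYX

Step 1. [col 1: U + E ≡ X (mod 10)] U=1 is one option consistent with column 1 (U + E ≡ X (mod 10), carry-in 0) — take it. So U=1.
Step 2. [col 1: U + E ≡ X (mod 10)] no forcing yet in column 1 (carry-in 0); X=6 is free and consistent — try it ⇒ X=6.
Step 3. [col 1: U + E ≡ X (mod 10)] from column 1 (U=1, X=6, carry-in 0, digits 1,6 already taken and all letters distinct): E must equal 5, so E=5.
Step 4. [col 2: J + G ≡ Y (mod 10)] column 2 (J + G ≡ Y (mod 10), carry-in 0) doesn't pin J yet; pick J=3 and continue ⇒ J=3.
Step 5. [col 2: J + G ≡ Y (mod 10)] no forcing yet in column 2 (carry-in 0); Y=2 is free and consistent — try it ⇒ Y=2.
Step 6. [col 2: J + G ≡ Y (mod 10)] from column 2 (J=3, Y=2, carry-in 0, digits 1,2,3,5,6 already taken and all letters distinct): G must equal 9. So G=9.
Step 7. [col 3: R + E ≡ T (mod 10)] R=8 is one option consistent with column 3 (R + E ≡ T (mod 10), carry-in 1) — take it, so R=8.
Step 8. [col 3: R + E ≡ T (mod 10)] column 3: given R=8, E=5, carry-in 1, and digits 1,2,3,5,6,8,9 already taken and all letters distinct, R+E≡T (mod 10) forces T=4, so T=4.
Step 9. [col 4: P + X ≡ T (mod 10)] column 4 reads P+X+carry(1)=T with X=6, T=4; with digits 1,2,3,4,5,6,8,9 already taken and all letters distinct, the only value for P is 7. So P=7.

Answer: E=5, G=9, J=3, P=7, R=8, T=4, U=1, X=6, Y=2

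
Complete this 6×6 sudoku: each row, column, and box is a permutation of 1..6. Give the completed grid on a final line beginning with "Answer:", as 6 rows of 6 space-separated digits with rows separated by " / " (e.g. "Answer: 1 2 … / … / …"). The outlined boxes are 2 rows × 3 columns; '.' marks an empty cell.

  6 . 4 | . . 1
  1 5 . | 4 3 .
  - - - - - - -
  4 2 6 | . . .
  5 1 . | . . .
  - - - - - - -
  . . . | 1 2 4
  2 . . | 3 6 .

Step 1. [r3c4∈{5}] nothing but 5 survives at r3c4 ⇒ r3c4=5.
Step 2. [r2c6∈{2,6}] in row 2, 6 fits only at r2c6, so r2c6=6.
Step 3. [r4c3∈{3}] r4c3 has the single candidate 3. So r4c3=3.
Step 4. [r1c2∈{3}] nothing but 3 survives at r1c2 ⇒ r1c2=3.
Step 5. [r1c4∈{2}] r1c4's peers cover all but 2 ⇒ r1c4=2.
Step 6. [r6c3∈{1,5}] r6c3 is the only open cell in row 6 admitting 1, so r6c3=1.
Step 7. [r1c5∈{5}] r1c5 has the single candidate 5, so r1c5=5.
Step 8. [r5c1∈{3}] only 3 remains possible at r5c1, so r5c1=3.
Step 9. [r4c6∈{2}] only 2 remains possible at r4c6, so r4c6=2.
Step 10. [r5c2∈{6}] only 6 remains possible at r5c2. So r5c2=6.
Step 11. [r2c3∈{2}] nothing but 2 survives at r2c3. So r2c3=2.
Step 12. [r5c3∈{5}] only 5 remains possible at r5c3, so r5c3=5.
Step 13. [r4c5∈{4}] r4c5 has the single candidate 4 ⇒ r4c5=4.
Step 14. [r4c4∈{6}] only 6 remains possible at r4c4, so r4c4=6.
Step 15. [r6c2∈{4}] r6c2 has the single candidate 4 ⇒ r6c2=4.
Step 16. [r3c6∈{3}] only 3 remains possible at r3c6, so r3c6=3.
Step 17. [r6c6∈{5}] only 5 remains possible at r6c6, so r6c6=5.
Step 18. [r3c5∈{1}] only 1 remains possible at r3c5, so r3c5=1.

Answer: 6 3 4 2 5 1 / 1 5 2 4 3 6 / 4 2 6 5 1 3 / 5 1 3 6 4 2 / 3 6 5 1 2 4 / 2 4 1 3 6 5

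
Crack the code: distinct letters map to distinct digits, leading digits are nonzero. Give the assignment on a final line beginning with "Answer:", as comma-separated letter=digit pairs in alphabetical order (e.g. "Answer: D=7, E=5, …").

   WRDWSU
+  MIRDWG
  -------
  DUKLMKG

Step 1. [D] the sum has 7 digits but both addends have 6; that extra leading digit D is the final carry, namely 1 ⇒ D=1.
Step 2. [col 1: U + G ≡ G (mod 10)] from column 1 (nothing yet, carry-in 0, digits 1 already taken and all letters distinct): U must equal 0 ⇒ U=0.
Step 3. [col 1: U + G ≡ G (mod 10)] several values work for G in column 1 (U + G ≡ G (mod 10), carry-in 0); try G=3 ⇒ G=3.
Step 4. [col 2: S + W ≡ K (mod 10)] no forcing yet in column 2 (carry-in 0); W=4 is free and consistent — try it ⇒ W=4.
Step 5. [col 2: S + W ≡ K (mod 10)] K=6 is one option consistent with column 2 (S + W ≡ K (mod 10), carry-in 0) — take it. So K=6.
Step 6. [col 2: S + W ≡ K (mod 10)] column 2 reads S+W+carry(0)=K with W=4, K=6; with digits 0,1,3,4,6 already taken and all letters distinct, the only value for S is 2 ⇒ S=2.
Step 7. [col 3: W + D ≡ M (mod 10)] column 3 reads W+D+carry(0)=M with W=4, D=1; with digits 0,1,2,3,4,6 already taken and all letters distinct, the only value for M is 5, so M=5.
Step 8. [col 4: D + R ≡ L (mod 10)] column 4 (D + R ≡ L (mod 10), carry-in 0) doesn't pin L yet; pick L=8 and continue, so L=8.
Step 9. [col 4: D + R ≡ L (mod 10)] from column 4 (D=1, L=8, carry-in 0, digits 0,1,2,3,4,5,6,8 already taken and all letters distinct): R must equal 7, so R=7.
Step 10. [col 5: R + I ≡ K (mod 10)] column 5: given R=7, K=6, carry-in 0, and digits 0,1,2,3,4,5,6,7,8 already taken and all letters distinct, R+I≡K (mod 10) forces I=9. So I=9.

Answer: D=1, G=3, I=9, K=6, L=8, M=5, R=7, S=2, U=0, W=4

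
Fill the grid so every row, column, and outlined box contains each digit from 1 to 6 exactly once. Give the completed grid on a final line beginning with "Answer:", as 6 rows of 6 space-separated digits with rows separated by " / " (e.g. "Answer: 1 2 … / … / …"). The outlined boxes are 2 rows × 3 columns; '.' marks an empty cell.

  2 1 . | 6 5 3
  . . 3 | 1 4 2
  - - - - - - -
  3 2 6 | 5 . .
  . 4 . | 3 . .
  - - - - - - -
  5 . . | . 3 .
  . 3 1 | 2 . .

Step 1. [r5c6∈{1,4,6}] in row 5, 1 fits only at r5c6. So r5c6=1.
Step 2. [r6c5∈{6}] nothing but 6 survives at r6c5 ⇒ r6c5=6.
Step 3. [r5c4∈{4}] r5c4 has the single candidate 4 ⇒ r5c4=4.
Step 4. [r2c2∈{5,6}] across row 2, 5 lands solely at r2c2 ⇒ r2c2=5.
Step 5. [r4c1∈{1}] r4c1's peers cover all but 1, so r4c1=1.
Step 6. [r5c2∈{6}] r5c2's peers cover all but 6, so r5c2=6.
Step 7. [r2c1∈{6}] only 6 remains possible at r2c1. So r2c1=6.
Step 8. [r6c6∈{5}] nothing but 5 survives at r6c6. So r6c6=5.
Step 9. [r3c5∈{1}] nothing but 1 survives at r3c5 ⇒ r3c5=1.
Step 10. [r5c3∈{2}] only 2 remains possible at r5c3, so r5c3=2.
Step 11. [r4c3∈{5}] r4c3 is down to just 5 ⇒ r4c3=5.
Step 12. [r4c5∈{2}] nothing but 2 survives at r4c5, so r4c5=2.
Step 13. [r4c6∈{6}] r4c6 has the single candidate 6 ⇒ r4c6=6.
Step 14. [r1c3∈{4}] r1c3 has the single candidate 4 ⇒ r1c3=4.
Step 15. [r6c1∈{4}] r6c1 is down to just 4 ⇒ r6c1=4.
Step 16. [r3c6∈{4}] r3c6 has the single candidate 4. So r3c6=4.

Answer: 2 1 4 6 5 3 / 6 5 3 1 4 2 / 3 2 6 5 1 4 / 1 4 5 3 2 6 / 5 6 2 4 3 1 / 4 3 1 2 6 5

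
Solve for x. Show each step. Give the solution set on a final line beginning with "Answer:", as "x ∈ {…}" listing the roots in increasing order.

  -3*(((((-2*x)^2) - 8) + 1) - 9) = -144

Step 1. [-3*(((((-2*x)^2) - 8) + 1) - 9) = -144] -3 out front; divide by -3, so div: ((((-2*x)^2) - 8) + 1) - 9 = 48.
Step 2. [((((-2*x)^2) - 8) + 1) - 9 = 48] add 9: x sits inside (… - 9). So sub: (((-2*x)^2) - 8) + 1 = 57.
Step 3. [(((-2*x)^2) - 8) + 1 = 57] subtract 1: x sits inside (… + 1), so sub: ((-2*x)^2) - 8 = 56.
Step 4. [((-2*x)^2) - 8 = 56] -8 is outermost — add 8 both sides, so sub: (-2*x)^2 = 64.
Step 5. [(-2*x)^2 = 64] 64 ≥ 0, LHS is (·)² — take ±√, so sqrt: -2*x = 8 or -8.
Step 6. [-2*x = 8 or -8] leading coefficient -2: divide by -2 ⇒ div: x = -4 or 4.

Answer: x ∈ {-4, 4}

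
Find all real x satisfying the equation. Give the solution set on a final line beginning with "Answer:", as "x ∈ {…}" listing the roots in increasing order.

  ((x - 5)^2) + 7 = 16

Step 1. [((x - 5)^2) + 7 = 16] subtract 7: x sits inside (… + 7) ⇒ sub: (x - 5)^2 = 9.
Step 2. [(x - 5)^2 = 9] LHS squared, RHS 9 ≥ 0: apply √ (±), so sqrt: x - 5 = 3 or -3.
Step 3. [x - 5 = 3 or -3] add 5: x sits inside (… - 5) ⇒ sub: x = 8 or 2.

Answer: x ∈ {2, 8}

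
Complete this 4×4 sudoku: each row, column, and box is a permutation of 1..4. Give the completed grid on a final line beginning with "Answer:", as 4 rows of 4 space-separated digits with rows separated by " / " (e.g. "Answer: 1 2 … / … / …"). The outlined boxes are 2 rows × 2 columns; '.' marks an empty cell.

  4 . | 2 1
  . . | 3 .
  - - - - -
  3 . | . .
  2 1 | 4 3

Step 1. [r3c2∈{4}] r3c2 has the single candidate 4. So r3c2=4.
Step 2. [r3c4∈{2}] r3c4's peers cover all but 2, so r3c4=2.
Step 3. [r2c2∈{2}] nothing but 2 survives at r2c2, so r2c2=2.
Step 4. [r2c1∈{1}] r2c1's peers cover all but 1, so r2c1=1.
Step 5. [r1c2∈{3}] nothing but 3 survives at r1c2, so r1c2=3.
Step 6. [r2c4∈{4}] r2c4's peers cover all but 4 ⇒ r2c4=4.
Step 7. [r3c3∈{1}] r3c3 is down to just 1, so r3c3=1.

Answer: 4 3 2 1 / 1 2 3 4 / 3 4 1 2 / 2 1 4 3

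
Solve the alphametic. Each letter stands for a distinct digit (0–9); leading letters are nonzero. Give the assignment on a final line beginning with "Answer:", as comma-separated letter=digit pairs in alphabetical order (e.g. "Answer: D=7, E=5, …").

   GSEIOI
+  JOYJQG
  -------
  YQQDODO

Step 1. [col 1: I + G ≡ O (mod 10)] no forcing yet in column 1 (carry-in 0); I=5 is free and consistent — try it, so I=5.
Step 2. [col 1: I + G ≡ O (mod 10)] no forcing yet in column 1 (carry-in 0); G=9 is free and consistent — try it. So G=9.
Step 3. [Y] Y is the leading digit of a 7-digit sum of two 6-digit numbers; the final carry is exactly 1 ⇒ Y=1.
Step 4. [col 1: I + G ≡ O (mod 10)] column 1: given I=5, G=9, carry-in 0, and digits 1,5,9 already taken and all letters distinct, I+G≡O (mod 10) forces O=4 ⇒ O=4.
Step 5. [col 2: O + Q ≡ D (mod 10)] several values work for D in column 2 (O + Q ≡ D (mod 10), carry-in 1); try D=2 ⇒ D=2.
Step 6. [col 2: O + Q ≡ D (mod 10)] from column 2 (O=4, D=2, carry-in 1, digits 1,2,4,5,9 already taken and all letters distinct): Q must equal 7 ⇒ Q=7.
Step 7. [col 3: I + J ≡ O (mod 10)] column 3: given I=5, O=4, carry-in 1, and digits 1,2,4,5,7,9 already taken and all letters distinct, I+J≡O (mod 10) forces J=8, so J=8.
Step 8. [col 4: E + Y ≡ D (mod 10)] column 4 reads E+Y+carry(1)=D with Y=1, D=2; with digits 1,2,4,5,7,8,9 already taken and all letters distinct, the only value for E is 0 ⇒ E=0.
Step 9. [col 5: S + O ≡ Q (mod 10)] in column 5 we have S+O≡Q with carry-in 0; given O=4, Q=7 and digits 0,1,2,4,5,7,8,9 already taken and all letters distinct, that pins S to 3, so S=3.

Answer: D=2, E=0, G=9, I=5, J=8, O=4, Q=7, S=3, Y=1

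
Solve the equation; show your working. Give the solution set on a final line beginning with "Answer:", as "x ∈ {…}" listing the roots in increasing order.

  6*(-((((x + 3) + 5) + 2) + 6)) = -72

Step 1. [6*(-((((x + 3) + 5) + 2) + 6)) = -72] leading coefficient 6: divide by 6, so div: -((((x + 3) + 5) + 2) + 6) = -12.
Step 2. [-((((x + 3) + 5) + 2) + 6) = -12] leading − — multiply by −1, so neg: (((x + 3) + 5) + 2) + 6 = 12.
Step 3. [(((x + 3) + 5) + 2) + 6 = 12] 6 comes off first (subtract 6) ⇒ sub: ((x + 3) + 5) + 2 = 6.
Step 4. [((x + 3) + 5) + 2 = 6] peel the +2: subtract 2 from each side ⇒ sub: (x + 3) + 5 = 4.
Step 5. [(x + 3) + 5 = 4] 5 comes off first (subtract 5), so sub: x + 3 = -1.
Step 6. [x + 3 = -1] the outer +3 inverts by subtracting 3 ⇒ sub: x = -4.

Answer: x ∈ {-4}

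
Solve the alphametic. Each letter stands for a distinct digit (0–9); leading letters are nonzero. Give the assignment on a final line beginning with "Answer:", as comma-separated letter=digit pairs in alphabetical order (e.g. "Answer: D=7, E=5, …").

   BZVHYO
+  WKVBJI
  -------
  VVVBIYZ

Step 1. [col 1: O + I ≡ Z (mod 10)] column 1 (O + I ≡ Z (mod 10), carry-in 0) doesn't pin O yet; pick O=4 and continue ⇒ O=4.
Step 2. [col 1: O + I ≡ Z (mod 10)] several values work for I in column 1 (O + I ≡ Z (mod 10), carry-in 0); try I=2 ⇒ I=2.
Step 3. [col 1: O + I ≡ Z (mod 10)] column 1 reads O+I+carry(0)=Z with O=4, I=2; with digits 2,4 already taken and all letters distinct, the only value for Z is 6, so Z=6.
Step 4. [col 2: Y + J ≡ Y (mod 10)] in column 2 we have Y+J≡Y with carry-in 0; given nothing yet and digits 2,4,6 already taken and all letters distinct, that pins J to 0, so J=0.
Step 5. [V] adding two 6-digit numbers gives at most 6+1 digits, and here it does — V is that final carry and must be 1 ⇒ V=1.
Step 6. [col 2: Y + J ≡ Y (mod 10)] Y=8 is one option consistent with column 2 (Y + J ≡ Y (mod 10), carry-in 0) — take it. So Y=8.
Step 7. [col 3: H + B ≡ I (mod 10)] several values work for B in column 3 (H + B ≡ I (mod 10), carry-in 0); try B=3. So B=3.
Step 8. [col 3: H + B ≡ I (mod 10)] column 3 reads H+B+carry(0)=I with B=3, I=2; with digits 0,1,2,3,4,6,8 already taken and all letters distinct, the only value for H is 9, so H=9.
Step 9. [col 5: Z + K ≡ V (mod 10)] from column 5 (Z=6, V=1, carry-in 0, digits 0,1,2,3,4,6,8,9 already taken and all letters distinct): K must equal 5 ⇒ K=5.
Step 10. [col 6: B + W ≡ V (mod 10)] from column 6 (B=3, V=1, carry-in 1, digits 0,1,2,3,4,5,6,8,9 already taken and all letters distinct): W must equal 7 ⇒ W=7.

Answer: B=3, H=9, I=2, J=0, K=5, O=4, V=1, W=7, Y=8, Z=6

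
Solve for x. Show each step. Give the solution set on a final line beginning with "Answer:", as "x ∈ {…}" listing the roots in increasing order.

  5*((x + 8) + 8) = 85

Step 1. [5*((x + 8) + 8) = 85] 5·(inner) — divide through by 5. So div: (x + 8) + 8 = 17.
Step 2. [(x + 8) + 8 = 17] peel the +8: subtract 8 from each side ⇒ sub: x + 8 = 9.
Step 3. [x + 8 = 9] peel the +8: subtract 8 from each side. So sub: x = 1.

Answer: x ∈ {1}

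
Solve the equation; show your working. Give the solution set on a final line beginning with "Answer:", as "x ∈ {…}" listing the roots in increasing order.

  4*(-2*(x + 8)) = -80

Step 1. [4*(-2*(x + 8)) = -80] divide by the outer 4 ⇒ div: -2*(x + 8) = -20.
Step 2. [-2*(x + 8) = -20] LHS = -2·(…); ÷-2 both sides ⇒ div: x + 8 = 10.
Step 3. [x + 8 = 10] subtract 8: x sits inside (… + 8). So sub: x = 2.

Answer: x ∈ {2}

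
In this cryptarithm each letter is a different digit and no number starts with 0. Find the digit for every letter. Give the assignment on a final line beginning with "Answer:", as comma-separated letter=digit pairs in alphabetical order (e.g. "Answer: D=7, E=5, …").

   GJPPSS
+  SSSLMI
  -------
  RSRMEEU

Step 1. [R] R is the leading digit of a 7-digit sum of two 6-digit numbers; the final carry is exactly 1, so R=1.
Step 2. [col 1: S + I ≡ U (mod 10)] no forcing yet in column 1 (carry-in 0); S=5 is free and consistent — try it. So S=5.
Step 3. [col 1: S + I ≡ U (mod 10)] column 1 (S + I ≡ U (mod 10), carry-in 0) doesn't pin U yet; pick U=2 and continue. So U=2.
Step 4. [col 1: S + I ≡ U (mod 10)] from column 1 (S=5, U=2, carry-in 0, digits 1,2,5 already taken and all letters distinct): I must equal 7, so I=7.
Step 5. [col 2: S + M ≡ E (mod 10)] no forcing yet in column 2 (carry-in 1); M=8 is free and consistent — try it ⇒ M=8.
Step 6. [col 2: S + M ≡ E (mod 10)] in column 2 we have S+M≡E with carry-in 1; given S=5, M=8 and digits 1,2,5,7,8 already taken and all letters distinct, that pins E to 4, so E=4.
Step 7. [col 3: P + L ≡ E (mod 10)] L=0 is one option consistent with column 3 (P + L ≡ E (mod 10), carry-in 1) — take it ⇒ L=0.
Step 8. [col 3: P + L ≡ E (mod 10)] in column 3 we have P+L≡E with carry-in 1; given L=0, E=4 and digits 0,1,2,4,5,7,8 already taken and all letters distinct, that pins P to 3, so P=3.
Step 9. [col 5: J + S ≡ R (mod 10)] in column 5 we have J+S≡R with carry-in 0; given S=5, R=1 and digits 0,1,2,3,4,5,7,8 already taken and all letters distinct, that pins J to 6, so J=6.
Step 10. [col 6: G + S ≡ S (mod 10)] column 6 reads G+S+carry(1)=S with S=5; with digits 0,1,2,3,4,5,6,7,8 already taken and all letters distinct, the only value for G is 9 ⇒ G=9.

Answer: E=4, G=9, I=7, J=6, L=0, M=8, P=3, R=1, S=5, U=2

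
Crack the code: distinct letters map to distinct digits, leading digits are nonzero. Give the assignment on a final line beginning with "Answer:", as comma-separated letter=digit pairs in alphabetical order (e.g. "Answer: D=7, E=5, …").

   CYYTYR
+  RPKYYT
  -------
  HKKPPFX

Step 1. [col 1: R + T ≡ X (mod 10)] no forcing yet in column 1 (carry-in 0); X=3 is free and consistent — try it ⇒ X=3.
Step 2. [col 1: R + T ≡ X (mod 10)] several values work for R in column 1 (R + T ≡ X (mod 10), carry-in 0); try R=7. So R=7.
Step 3. [H] adding two 6-digit numbers gives at most 6+1 digits, and here it does — H is that final carry and must be 1 ⇒ H=1.
Step 4. [col 1: R + T ≡ X (mod 10)] from column 1 (R=7, X=3, carry-in 0, digits 1,3,7 already taken and all letters distinct): T must equal 6 ⇒ T=6.
Step 5. [col 2: Y + Y ≡ F (mod 10)] several values work for Y in column 2 (Y + Y ≡ F (mod 10), carry-in 1); try Y=4, so Y=4.
Step 6. [col 2: Y + Y ≡ F (mod 10)] from column 2 (Y=4, carry-in 1, digits 1,3,4,6,7 already taken and all letters distinct): F must equal 9, so F=9.
Step 7. [col 3: T + Y ≡ P (mod 10)] in column 3 we have T+Y≡P with carry-in 0; given T=6, Y=4 and digits 1,3,4,6,7,9 already taken and all letters distinct, that pins P to 0, so P=0.
Step 8. [col 4: Y + K ≡ P (mod 10)] in column 4 we have Y+K≡P with carry-in 1; given Y=4, P=0 and digits 0,1,3,4,6,7,9 already taken and all letters distinct, that pins K to 5, so K=5.
Step 9. [col 6: C + R ≡ K (mod 10)] from column 6 (R=7, K=5, carry-in 0, digits 0,1,3,4,5,6,7,9 already taken and all letters distinct): C must equal 8 ⇒ C=8.

Answer: C=8, F=9, H=1, K=5, P=0, R=7, T=6, X=3, Y=4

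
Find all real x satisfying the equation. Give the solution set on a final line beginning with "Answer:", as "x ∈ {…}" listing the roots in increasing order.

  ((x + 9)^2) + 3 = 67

Step 1. [((x + 9)^2) + 3 = 67] the outer +3 inverts by subtracting 3, so sub: (x + 9)^2 = 64.
Step 2. [(x + 9)^2 = 64] 64 ≥ 0, LHS is (·)² — take ±√ ⇒ sqrt: x + 9 = 8 or -8.
Step 3. [x + 9 = 8 or -8] +9 is outermost — subtract 9 both sides, so sub: x = -1 or -17.

Answer: x ∈ {-17, -1}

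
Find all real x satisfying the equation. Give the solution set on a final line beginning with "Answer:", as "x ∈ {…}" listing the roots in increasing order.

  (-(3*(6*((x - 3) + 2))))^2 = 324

Step 1. [(-(3*(6*((x - 3) + 2))))^2 = 324] LHS squared, RHS 324 ≥ 0: apply √ (±). So sqrt: -(3*(6*((x - 3) + 2))) = 18 or -18.
Step 2. [-(3*(6*((x - 3) + 2))) = 18 or -18] LHS negated; negate both sides, so neg: 3*(6*((x - 3) + 2)) = -18 or 18.
Step 3. [3*(6*((x - 3) + 2)) = -18 or 18] leading coefficient 3: divide by 3 ⇒ div: 6*((x - 3) + 2) = -6 or 6.
Step 4. [6*((x - 3) + 2) = -6 or 6] 6·(inner) — divide through by 6 ⇒ div: (x - 3) + 2 = -1 or 1.
Step 5. [(x - 3) + 2 = -1 or 1] the outer +2 inverts by subtracting 2 ⇒ sub: x - 3 = -3 or -1.
Step 6. [x - 3 = -3 or -1] the outer -3 inverts by adding 3. So sub: x = 0 or 2.

Answer: x ∈ {0, 2}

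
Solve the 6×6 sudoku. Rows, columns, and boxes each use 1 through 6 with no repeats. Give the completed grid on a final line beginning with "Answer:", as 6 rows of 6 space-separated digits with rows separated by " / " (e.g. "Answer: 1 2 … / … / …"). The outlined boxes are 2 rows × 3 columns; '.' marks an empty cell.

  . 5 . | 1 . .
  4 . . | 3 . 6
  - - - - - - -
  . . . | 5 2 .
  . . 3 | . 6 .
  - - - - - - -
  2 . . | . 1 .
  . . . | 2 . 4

Step 1. [r6c5∈{3,5}] across col 5, 3 lands solely at r6c5. So r6c5=3.
Step 2. [r4c6∈{1}] nothing but 1 survives at r4c6 ⇒ r4c6=1.
Step 3. [r5c2∈{3,4,6}] 3 has one home in row 5: r5c2 ⇒ r5c2=3.
Step 4. [r5c3∈{4,5,6}] 4 has one home in row 5: r5c3, so r5c3=4.
Step 5. [r3c2∈{1,4,6}] in row 3, 4 fits only at r3c2. So r3c2=4.
Step 6. [r6c3∈{1,5,6}] 5 has one home in col 3: r6c3, so r6c3=5.
Step 7. [r6c2∈{1,6}] 6 has one home in col 2: r6c2, so r6c2=6.
Step 8. [r2c2∈{1,2}] col 2 places 1 nowhere but r2c2. So r2c2=1.
Step 9. [r3c3∈{1,6}] col 3 places 1 nowhere but r3c3, so r3c3=1.
Step 10. [r1c3∈{2,6}] across col 3, 6 lands solely at r1c3. So r1c3=6.
Step 11. [r5c4∈{6}] r5c4 is down to just 6. So r5c4=6.
Step 12. [r1c1∈{3}] r1c1's peers cover all but 3, so r1c1=3.
Step 13. [r2c3∈{2}] r2c3's peers cover all but 2 ⇒ r2c3=2.
Step 14. [r5c6∈{5}] r5c6 has the single candidate 5, so r5c6=5.
Step 15. [r1c6∈{2}] r1c6's peers cover all but 2. So r1c6=2.
Step 16. [r4c1∈{5}] r4c1 has the single candidate 5. So r4c1=5.
Step 17. [r1c5∈{4}] r1c5 is down to just 4 ⇒ r1c5=4.
Step 18. [r6c1∈{1}] r6c1's peers cover all but 1 ⇒ r6c1=1.
Step 19. [r4c4∈{4}] only 4 remains possible at r4c4, so r4c4=4.
Step 20. [r3c1∈{6}] r3c1 is down to just 6. So r3c1=6.
Step 21. [r2c5∈{5}] only 5 remains possible at r2c5, so r2c5=5.
Step 22. [r4c2∈{2}] r4c2 has the single candidate 2, so r4c2=2.
Step 23. [r3c6∈{3}] nothing but 3 survives at r3c6 ⇒ r3c6=3.

Answer: 3 5 6 1 4 2 / 4 1 2 3 5 6 / 6 4 1 5 2 3 / 5 2 3 4 6 1 / 2 3 4 6 1 5 / 1 6 5 2 3 4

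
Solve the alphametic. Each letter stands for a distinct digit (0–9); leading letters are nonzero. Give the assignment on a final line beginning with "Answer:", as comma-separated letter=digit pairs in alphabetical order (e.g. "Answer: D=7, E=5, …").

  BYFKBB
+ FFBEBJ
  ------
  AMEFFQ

Step 1. [col 1: B + J ≡ Q (mod 10)] column 1 (B + J ≡ Q (mod 10), carry-in 0) doesn't pin J yet; pick J=5 and continue. So J=5.
Step 2. [col 1: B + J ≡ Q (mod 10)] B=1 is one option consistent with column 1 (B + J ≡ Q (mod 10), carry-in 0) — take it ⇒ B=1.
Step 3. [col 1: B + J ≡ Q (mod 10)] column 1 reads B+J+carry(0)=Q with B=1, J=5; with digits 1,5 already taken and all letters distinct, the only value for Q is 6, so Q=6.
Step 4. [col 2: B + B ≡ F (mod 10)] column 2 reads B+B+carry(0)=F with B=1; with digits 1,5,6 already taken and all letters distinct, the only value for F is 2. So F=2.
Step 5. [col 3: K + E ≡ F (mod 10)] E=4 is one option consistent with column 3 (K + E ≡ F (mod 10), carry-in 0) — take it. So E=4.
Step 6. [col 3: K + E ≡ F (mod 10)] column 3: given E=4, F=2, carry-in 0, and digits 1,2,4,5,6 already taken and all letters distinct, K+E≡F (mod 10) forces K=8, so K=8.
Step 7. [col 5: Y + F ≡ M (mod 10)] column 5 reads Y+F+carry(0)=M with F=2; with digits 1,2,4,5,6,8 already taken and all letters distinct, the only value for Y is 7, so Y=7.
Step 8. [col 5: Y + F ≡ M (mod 10)] column 5 reads Y+F+carry(0)=M with Y=7, F=2; with digits 1,2,4,5,6,7,8 already taken and all letters distinct, the only value for M is 9, so M=9.
Step 9. [col 6: B + F ≡ A (mod 10)] column 6: given B=1, F=2, carry-in 0, and digits 1,2,4,5,6,7,8,9 already taken and all letters distinct, B+F≡A (mod 10) forces A=3. So A=3.

Answer: A=3, B=1, E=4, F=2, J=5, K=8, M=9, Q=6, Y=7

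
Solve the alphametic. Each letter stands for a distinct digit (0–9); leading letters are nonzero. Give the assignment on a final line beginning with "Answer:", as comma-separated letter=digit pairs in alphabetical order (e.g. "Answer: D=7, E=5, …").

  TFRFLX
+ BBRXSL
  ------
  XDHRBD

Step 1. [col 1: X + L ≡ D (mod 10)] several values work for D in column 1 (X + L ≡ D (mod 10), carry-in 0); try D=0. So D=0.
Step 2. [col 1: X + L ≡ D (mod 10)] no forcing yet in column 1 (carry-in 0); X=4 is free and consistent — try it. So X=4.
Step 3. [col 1: X + L ≡ D (mod 10)] column 1: given X=4, D=0, carry-in 0, and digits 0,4 already taken and all letters distinct, X+L≡D (mod 10) forces L=6. So L=6.
Step 4. [col 2: L + S ≡ B (mod 10)] B=2 is one option consistent with column 2 (L + S ≡ B (mod 10), carry-in 1) — take it ⇒ B=2.
Step 5. [col 2: L + S ≡ B (mod 10)] from column 2 (L=6, B=2, carry-in 1, digits 0,2,4,6 already taken and all letters distinct): S must equal 5 ⇒ S=5.
Step 6. [col 3: F + X ≡ R (mod 10)] column 3 (F + X ≡ R (mod 10), carry-in 1) doesn't pin F yet; pick F=8 and continue ⇒ F=8.
Step 7. [col 3: F + X ≡ R (mod 10)] column 3 reads F+X+carry(1)=R with F=8, X=4; with digits 0,2,4,5,6,8 already taken and all letters distinct, the only value for R is 3. So R=3.
Step 8. [col 4: R + R ≡ H (mod 10)] column 4 reads R+R+carry(1)=H with R=3; with digits 0,2,3,4,5,6,8 already taken and all letters distinct, the only value for H is 7. So H=7.
Step 9. [col 6: T + B ≡ X (mod 10)] from column 6 (B=2, X=4, carry-in 1, digits 0,2,3,4,5,6,7,8 already taken and all letters distinct): T must equal 1, so T=1.

Answer: B=2, D=0, F=8, H=7, L=6, R=3, S=5, T=1, X=4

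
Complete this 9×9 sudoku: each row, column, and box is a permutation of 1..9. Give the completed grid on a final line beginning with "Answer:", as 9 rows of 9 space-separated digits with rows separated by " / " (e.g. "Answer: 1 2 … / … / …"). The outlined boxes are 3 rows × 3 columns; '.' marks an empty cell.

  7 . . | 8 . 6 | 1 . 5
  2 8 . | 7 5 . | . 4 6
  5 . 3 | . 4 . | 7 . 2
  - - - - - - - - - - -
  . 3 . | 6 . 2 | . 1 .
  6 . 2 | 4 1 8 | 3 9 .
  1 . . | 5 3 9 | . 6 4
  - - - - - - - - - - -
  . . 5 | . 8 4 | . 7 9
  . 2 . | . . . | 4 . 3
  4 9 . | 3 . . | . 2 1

Step 1. [r4c9∈{7,8}] col 9 places 8 nowhere but r4c9, so r4c9=8.
Step 2. [r3c6∈{1}] r3c6's peers cover all but 1. So r3c6=1.
Step 3. [r9c7∈{5,6,8}] across col 7, 8 lands solely at r9c7, so r9c7=8.
Step 4. [r7c2∈{1,6}] across col 2, 1 lands solely at r7c2. So r7c2=1.
Step 5. [r4c5∈{7}] nothing but 7 survives at r4c5 ⇒ r4c5=7.
Step 6. [r9c5∈{6}] r9c5 is down to just 6 ⇒ r9c5=6.
Step 7. [r9c3∈{7}] nothing but 7 survives at r9c3 ⇒ r9c3=7.
Step 8. [r8c5∈{9}] r8c5's peers cover all but 9. So r8c5=9.
Step 9. [r1c3∈{4,9}] 9 has one home in row 1: r1c3. So r1c3=9.
Step 10. [r9c6∈{5}] only 5 remains possible at r9c6. So r9c6=5.
Step 11. [r8c1∈{8}] r8c1 has the single candidate 8 ⇒ r8c1=8.
Step 12. [r5c9∈{7}] r5c9's peers cover all but 7. So r5c9=7.
Step 13. [r8c8∈{5}] r8c8 is down to just 5 ⇒ r8c8=5.
Step 14. [r7c4∈{2}] r7c4's peers cover all but 2. So r7c4=2.
Step 15. [r7c1∈{3}] r7c1's peers cover all but 3, so r7c1=3.
Step 16. [r2c3∈{1}] r2c3 is down to just 1. So r2c3=1.
Step 17. [r1c5∈{2}] r1c5's peers cover all but 2 ⇒ r1c5=2.
Step 18. [r8c3∈{6}] r8c3's peers cover all but 6, so r8c3=6.
Step 19. [r4c7∈{5}] only 5 remains possible at r4c7. So r4c7=5.
Step 20. [r5c2∈{5}] nothing but 5 survives at r5c2, so r5c2=5.
Step 21. [r6c7∈{2}] r6c7 has the single candidate 2, so r6c7=2.
Step 22. [r8c6∈{7}] only 7 remains possible at r8c6, so r8c6=7.
Step 23. [r6c2∈{7}] r6c2's peers cover all but 7 ⇒ r6c2=7.
Step 24. [r3c8∈{8}] r3c8 is down to just 8 ⇒ r3c8=8.
Step 25. [r1c8∈{3}] r1c8 is down to just 3. So r1c8=3.
Step 26. [r7c7∈{6}] r7c7's peers cover all but 6, so r7c7=6.
Step 27. [r4c1∈{9}] r4c1 has the single candidate 9 ⇒ r4c1=9.
Step 28. [r2c7∈{9}] nothing but 9 survives at r2c7, so r2c7=9.
Step 29. [r2c6∈{3}] nothing but 3 survives at r2c6. So r2c6=3.
Step 30. [r6c3∈{8}] r6c3 is down to just 8. So r6c3=8.
Step 31. [r8c4∈{1}] only 1 remains possible at r8c4. So r8c4=1.
Step 32. [r4c3∈{4}] nothing but 4 survives at r4c3. So r4c3=4.
Step 33. [r3c4∈{9}] r3c4's peers cover all but 9 ⇒ r3c4=9.
Step 34. [r1c2∈{4}] r1c2 is down to just 4. So r1c2=4.
Step 35. [r3c2∈{6}] nothing but 6 survives at r3c2 ⇒ r3c2=6.

Answer: 7 4 9 8 2 6 1 3 5 / 2 8 1 7 5 3 9 4 6 / 5 6 3 9 4 1 7 8 2 / 9 3 4 6 7 2 5 1 8 / 6 5 2 4 1 8 3 9 7 / 1 7 8 5 3 9 2 6 4 / 3 1 5 2 8 4 6 7 9 / 8 2 6 1 9 7 4 5 3 / 4 9 7 3 6 5 8 2 1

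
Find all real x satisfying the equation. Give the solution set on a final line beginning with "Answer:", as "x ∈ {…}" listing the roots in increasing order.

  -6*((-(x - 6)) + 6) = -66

Step 1. [-6*((-(x - 6)) + 6) = -66] divide by the outer -6, so div: (-(x - 6)) + 6 = 11.
Step 2. [(-(x - 6)) + 6 = 11] subtract 6: x sits inside (… + 6) ⇒ sub: -(x - 6) = 5.
Step 3. [-(x - 6) = 5] LHS negated; negate both sides ⇒ neg: x - 6 = -5.
Step 4. [x - 6 = -5] peel the -6: add 6 from each side ⇒ sub: x = 1.

Answer: x ∈ {1}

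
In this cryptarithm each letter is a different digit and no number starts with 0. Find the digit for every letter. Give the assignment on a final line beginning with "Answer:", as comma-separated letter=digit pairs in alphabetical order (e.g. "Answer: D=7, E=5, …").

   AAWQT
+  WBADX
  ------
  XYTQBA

Step 1. [col 1: T + X ≡ A (mod 10)] X=1 is one option consistent with column 1 (T + X ≡ A (mod 10), carry-in 0) — take it ⇒ X=1.
Step 2. [col 1: T + X ≡ A (mod 10)] several values work for A in column 1 (T + X ≡ A (mod 10), carry-in 0); try A=5. So A=5.
Step 3. [col 1: T + X ≡ A (mod 10)] in column 1 we have T+X≡A with carry-in 0; given X=1, A=5 and digits 1,5 already taken and all letters distinct, that pins T to 4 ⇒ T=4.
Step 4. [col 2: Q + D ≡ B (mod 10)] column 2 (Q + D ≡ B (mod 10), carry-in 0) doesn't pin D yet; pick D=6 and continue. So D=6.
Step 5. [col 2: Q + D ≡ B (mod 10)] column 2 (Q + D ≡ B (mod 10), carry-in 0) doesn't pin B yet; pick B=8 and continue. So B=8.
Step 6. [col 2: Q + D ≡ B (mod 10)] in column 2 we have Q+D≡B with carry-in 0; given D=6, B=8 and digits 1,4,5,6,8 already taken and all letters distinct, that pins Q to 2, so Q=2.
Step 7. [col 3: W + A ≡ Q (mod 10)] in column 3 we have W+A≡Q with carry-in 0; given A=5, Q=2 and digits 1,2,4,5,6,8 already taken and all letters distinct, that pins W to 7, so W=7.
Step 8. [col 5: A + W ≡ Y (mod 10)] column 5: given A=5, W=7, carry-in 1, and digits 1,2,4,5,6,7,8 already taken and all letters distinct, A+W≡Y (mod 10) forces Y=3, so Y=3.

Answer: A=5, B=8, D=6, Q=2, T=4, W=7, X=1, Y=3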